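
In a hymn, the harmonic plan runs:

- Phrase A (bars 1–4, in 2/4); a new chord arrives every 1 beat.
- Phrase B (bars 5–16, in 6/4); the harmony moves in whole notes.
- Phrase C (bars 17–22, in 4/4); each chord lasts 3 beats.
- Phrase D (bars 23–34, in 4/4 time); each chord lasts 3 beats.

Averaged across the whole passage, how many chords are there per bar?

A: 4 bars of 2 beats is 8 beats; at 1 beat each that's 8 chords.
B: 12 bars of 6 beats is 72 beats; at 4 beats each that's 18 chords.
C: 6 bars of 4 beats is 24 beats; at 3 beats each that's 8 chords.
D: 12 bars of 4 beats is 48 beats; at 3 beats each that's 16 chords.
Overall: 50 chords over 34 bars → 50/34 = 25/17 chords per bar.

25/17 chords per bar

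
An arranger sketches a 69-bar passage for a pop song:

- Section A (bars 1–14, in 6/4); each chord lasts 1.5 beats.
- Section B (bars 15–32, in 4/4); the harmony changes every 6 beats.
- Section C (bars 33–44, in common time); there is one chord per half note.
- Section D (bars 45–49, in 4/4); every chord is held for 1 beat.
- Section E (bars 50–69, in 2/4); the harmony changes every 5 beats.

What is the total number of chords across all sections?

120 chords

A: 14·6 = 84 beats, 84/1.5 = 56 chords.
B: 18·4 = 72 beats, 72/6 = 12 chords.
C: 12·4 = 48 beats, 48/2 = 24 chords.
D: 5·4 = 20 beats, 20/1 = 20 chords.
E: 20·2 = 40 beats, 40/5 = 8 chords.
Total: 56 + 12 + 24 + 20 + 8 = 120.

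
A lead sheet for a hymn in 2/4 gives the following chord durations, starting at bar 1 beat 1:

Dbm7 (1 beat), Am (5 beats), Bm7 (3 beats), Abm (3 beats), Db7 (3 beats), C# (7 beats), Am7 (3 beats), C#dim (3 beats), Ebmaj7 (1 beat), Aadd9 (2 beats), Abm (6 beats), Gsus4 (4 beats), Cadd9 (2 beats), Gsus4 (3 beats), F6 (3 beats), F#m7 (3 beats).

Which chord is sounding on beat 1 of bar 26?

Beat 1 of bar 26 is beat (26−1)×2 + 1 = 51 overall.
Running totals: Dbm7 ends at 1, Am ends at 6, Bm7 ends at 9, Abm ends at 12, Db7 ends at 15, C# ends at 22, Am7 ends at 25, C#dim ends at 28, Ebmaj7 ends at 29, Aadd9 ends at 31, Abm ends at 37, Gsus4 ends at 41, Cadd9 ends at 43, Gsus4 ends at 46, F6 ends at 49, F#m7 ends at 52.
Beat 51 falls within F#m7.

F#m7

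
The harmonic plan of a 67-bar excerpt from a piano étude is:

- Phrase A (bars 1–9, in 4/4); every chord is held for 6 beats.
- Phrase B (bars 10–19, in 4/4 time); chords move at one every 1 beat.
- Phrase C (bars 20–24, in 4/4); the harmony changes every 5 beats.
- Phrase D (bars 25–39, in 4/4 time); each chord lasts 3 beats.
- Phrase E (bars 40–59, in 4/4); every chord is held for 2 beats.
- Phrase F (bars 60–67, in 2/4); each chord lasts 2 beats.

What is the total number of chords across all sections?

A has 36 beats and chords last 6 each, so 6 chords.
B has 40 beats and chords last 1 each, so 40 chords.
C has 20 beats and chords last 5 each, so 4 chords.
D has 60 beats and chords last 3 each, so 20 chords.
E has 80 beats and chords last 2 each, so 40 chords.
F has 16 beats and chords last 2 each, so 8 chords.
Total: 6 + 40 + 4 + 20 + 40 + 8 = 118.

118 chords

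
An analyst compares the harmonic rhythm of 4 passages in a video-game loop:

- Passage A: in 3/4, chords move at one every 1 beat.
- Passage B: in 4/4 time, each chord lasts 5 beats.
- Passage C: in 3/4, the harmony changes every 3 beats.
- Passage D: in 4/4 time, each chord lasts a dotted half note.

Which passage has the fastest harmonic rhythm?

Passage A

A: each chord is 1 beat in 3/4, so 3 per bar.
B: each chord is 5 beats in 4/4, so 0.8 per bar.
C: each chord is 3 beats in 3/4, so 1 per bar.
D: each chord is 3 beats in 4/4, so 4/3 per bar.
Fastest is A at 3 chords/bar.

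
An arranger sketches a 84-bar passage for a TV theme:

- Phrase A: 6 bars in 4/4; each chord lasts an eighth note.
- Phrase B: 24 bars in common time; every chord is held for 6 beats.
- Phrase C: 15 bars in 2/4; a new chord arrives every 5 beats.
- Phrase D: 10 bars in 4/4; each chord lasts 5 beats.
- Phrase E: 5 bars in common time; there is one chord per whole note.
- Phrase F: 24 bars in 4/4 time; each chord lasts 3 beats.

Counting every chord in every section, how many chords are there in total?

A has 24 beats and chords last 0.5 each, so 48 chords.
B has 96 beats and chords last 6 each, so 16 chords.
C has 30 beats and chords last 5 each, so 6 chords.
D has 40 beats and chords last 5 each, so 8 chords.
E has 20 beats and chords last 4 each, so 5 chords.
F has 96 beats and chords last 3 each, so 32 chords.
Total: 48 + 16 + 6 + 8 + 5 + 32 = 115.

115 chords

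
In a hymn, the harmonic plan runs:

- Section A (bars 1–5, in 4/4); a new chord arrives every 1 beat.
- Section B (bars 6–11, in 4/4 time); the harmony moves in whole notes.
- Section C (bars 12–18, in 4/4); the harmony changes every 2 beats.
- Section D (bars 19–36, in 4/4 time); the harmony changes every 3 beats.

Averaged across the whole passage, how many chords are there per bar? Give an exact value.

A: 5 bars of 4 beats is 20 beats; at 1 beat each that's 20 chords.
B: 6 bars of 4 beats is 24 beats; at 4 beats each that's 6 chords.
C: 7 bars of 4 beats is 28 beats; at 2 beats each that's 14 chords.
D: 18 bars of 4 beats is 72 beats; at 3 beats each that's 24 chords.
Overall: 64 chords over 36 bars → 64/36 = 16/9 chords per bar.

16/9 chords per bar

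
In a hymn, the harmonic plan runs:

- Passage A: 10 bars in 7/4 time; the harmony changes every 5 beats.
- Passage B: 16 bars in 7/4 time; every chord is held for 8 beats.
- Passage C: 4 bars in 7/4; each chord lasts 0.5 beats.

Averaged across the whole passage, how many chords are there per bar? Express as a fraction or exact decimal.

A: 10 × 7 = 70 beats ÷ 5 = 14 chords.
B: 16 × 7 = 112 beats ÷ 8 = 14 chords.
C: 4 × 7 = 28 beats ÷ 0.5 = 56 chords.
Overall: 84 chords over 30 bars → 84/30 = 2.8 chords per bar.

2.8 chords per bar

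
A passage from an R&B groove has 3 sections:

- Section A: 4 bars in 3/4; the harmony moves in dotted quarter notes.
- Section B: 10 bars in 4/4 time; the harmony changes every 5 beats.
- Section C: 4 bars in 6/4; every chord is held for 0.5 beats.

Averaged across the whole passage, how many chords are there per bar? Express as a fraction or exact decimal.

32/9 chords per bar

A: 4 × 3 = 12 beats ÷ 1.5 = 8 chords.
B: 10 × 4 = 40 beats ÷ 5 = 8 chords.
C: 4 × 6 = 24 beats ÷ 0.5 = 48 chords.
Overall: 64 chords over 18 bars → 64/18 = 32/9 chords per bar.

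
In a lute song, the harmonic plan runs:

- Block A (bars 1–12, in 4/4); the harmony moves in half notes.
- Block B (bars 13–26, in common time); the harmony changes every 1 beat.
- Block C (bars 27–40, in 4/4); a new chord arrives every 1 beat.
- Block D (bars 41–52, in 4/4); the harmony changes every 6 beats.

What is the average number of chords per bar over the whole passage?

A: 12 bars of 4 beats is 48 beats; at 2 beats each that's 24 chords.
B: 14 bars of 4 beats is 56 beats; at 1 beat each that's 56 chords.
C: 14 bars of 4 beats is 56 beats; at 1 beat each that's 56 chords.
D: 12 bars of 4 beats is 48 beats; at 6 beats each that's 8 chords.
Overall: 144 chords over 52 bars → 144/52 = 36/13 chords per bar.

36/13 chords per bar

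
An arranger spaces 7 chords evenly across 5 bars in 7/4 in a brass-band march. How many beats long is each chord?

5 bars × 7 beats/bar = 35 beats total.
35 beats ÷ 7 chords = 5 beats per chord.

5 beats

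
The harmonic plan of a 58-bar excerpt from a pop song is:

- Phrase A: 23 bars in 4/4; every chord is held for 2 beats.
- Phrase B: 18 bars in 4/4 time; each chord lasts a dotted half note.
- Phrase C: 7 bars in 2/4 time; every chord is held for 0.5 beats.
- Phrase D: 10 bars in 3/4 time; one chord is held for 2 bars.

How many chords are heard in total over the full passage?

A: 23 bars × 4 beats = 92 beats; 2 beats/chord → 46 chords.
B: 18 bars × 4 beats = 72 beats; 3 beats/chord → 24 chords.
C: 7 bars × 2 beats = 14 beats; 0.5 beats/chord → 28 chords.
D: 10 bars × 3 beats = 30 beats; 6 beats/chord → 5 chords.
Total: 46 + 24 + 28 + 5 = 103.

103 chords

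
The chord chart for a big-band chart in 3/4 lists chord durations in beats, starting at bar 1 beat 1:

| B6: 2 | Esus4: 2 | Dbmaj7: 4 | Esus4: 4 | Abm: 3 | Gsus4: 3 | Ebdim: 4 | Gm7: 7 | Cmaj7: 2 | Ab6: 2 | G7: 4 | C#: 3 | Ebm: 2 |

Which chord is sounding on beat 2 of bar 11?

Beat 2 of bar 11 is beat (11−1)×3 + 2 = 32 overall.
Running totals: B6 ends at 2, Esus4 ends at 4, Dbmaj7 ends at 8, Esus4 ends at 12, Abm ends at 15, Gsus4 ends at 18, Ebdim ends at 22, Gm7 ends at 29, Cmaj7 ends at 31, Ab6 ends at 33.
Beat 32 falls within Ab6.

Ab6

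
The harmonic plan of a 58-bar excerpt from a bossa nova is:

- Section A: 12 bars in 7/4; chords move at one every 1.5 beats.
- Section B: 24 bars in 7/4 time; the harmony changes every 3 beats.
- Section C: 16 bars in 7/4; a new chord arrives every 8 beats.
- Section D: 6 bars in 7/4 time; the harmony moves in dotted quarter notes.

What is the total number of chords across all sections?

154 chords

A: 12 bars × 7 beats = 84 beats; 1.5 beats/chord → 56 chords.
B: 24 bars × 7 beats = 168 beats; 3 beats/chord → 56 chords.
C: 16 bars × 7 beats = 112 beats; 8 beats/chord → 14 chords.
D: 6 bars × 7 beats = 42 beats; 1.5 beats/chord → 28 chords.
Total: 56 + 56 + 14 + 28 = 154.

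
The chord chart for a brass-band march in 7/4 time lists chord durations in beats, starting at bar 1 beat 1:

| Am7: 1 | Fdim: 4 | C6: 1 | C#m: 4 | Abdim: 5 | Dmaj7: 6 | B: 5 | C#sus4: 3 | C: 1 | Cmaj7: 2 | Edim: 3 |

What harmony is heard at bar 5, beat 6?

Edim

Beat 6 of bar 5 is beat (5−1)×7 + 6 = 34 overall.
Running totals: Am7 ends at 1, Fdim ends at 5, C6 ends at 6, C#m ends at 10, Abdim ends at 15, Dmaj7 ends at 21, B ends at 26, C#sus4 ends at 29, C ends at 30, Cmaj7 ends at 32, Edim ends at 35.
Beat 34 falls within Edim.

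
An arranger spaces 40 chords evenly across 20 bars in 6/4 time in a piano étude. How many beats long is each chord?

20 bars × 6 beats/bar = 120 beats total.
120 beats ÷ 40 chords = 3 beats per chord.
(That is a dotted half note.)

3 beats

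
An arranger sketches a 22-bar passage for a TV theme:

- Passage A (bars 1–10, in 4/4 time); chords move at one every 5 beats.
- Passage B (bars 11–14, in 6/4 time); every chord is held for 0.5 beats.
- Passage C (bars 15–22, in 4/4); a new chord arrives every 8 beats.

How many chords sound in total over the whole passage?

A: 10·4 = 40 beats, 40/5 = 8 chords.
B: 4·6 = 24 beats, 24/0.5 = 48 chords.
C: 8·4 = 32 beats, 32/8 = 4 chords.
Total: 8 + 48 + 4 = 60.

60 chords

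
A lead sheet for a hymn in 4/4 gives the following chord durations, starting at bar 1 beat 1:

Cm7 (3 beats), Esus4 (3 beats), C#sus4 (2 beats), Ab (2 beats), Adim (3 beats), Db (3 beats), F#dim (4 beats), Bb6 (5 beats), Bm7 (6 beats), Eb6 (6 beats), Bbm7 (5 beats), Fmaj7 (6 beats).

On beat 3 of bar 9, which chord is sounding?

Eb6

Beat 3 of bar 9 is beat (9−1)×4 + 3 = 35 overall.
Running totals: Cm7 ends at 3, Esus4 ends at 6, C#sus4 ends at 8, Ab ends at 10, Adim ends at 13, Db ends at 16, F#dim ends at 20, Bb6 ends at 25, Bm7 ends at 31, Eb6 ends at 37.
Beat 35 falls within Eb6.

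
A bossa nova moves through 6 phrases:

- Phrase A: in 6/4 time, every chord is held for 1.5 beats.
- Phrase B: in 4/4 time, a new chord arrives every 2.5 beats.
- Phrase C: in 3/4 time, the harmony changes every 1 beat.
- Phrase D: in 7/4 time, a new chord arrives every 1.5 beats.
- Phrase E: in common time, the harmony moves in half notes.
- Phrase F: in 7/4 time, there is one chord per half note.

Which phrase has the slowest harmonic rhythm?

A: 6 beats/bar ÷ 1.5 beats/chord = 4 chords/bar.
B: 4 beats/bar ÷ 2.5 beats/chord = 1.6 chords/bar.
C: 3 beats/bar ÷ 1 beat/chord = 3 chords/bar.
D: 7 beats/bar ÷ 1.5 beats/chord = 14/3 chords/bar.
E: 4 beats/bar ÷ 2 beats/chord = 2 chords/bar.
F: 7 beats/bar ÷ 2 beats/chord = 3.5 chords/bar.
Slowest is B at 1.6 chords/bar.

Phrase B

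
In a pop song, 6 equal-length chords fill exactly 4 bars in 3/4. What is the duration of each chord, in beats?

2 beats

4 bars × 3 beats/bar = 12 beats total.
12 beats ÷ 6 chords = 2 beats per chord.
(That is a half note.)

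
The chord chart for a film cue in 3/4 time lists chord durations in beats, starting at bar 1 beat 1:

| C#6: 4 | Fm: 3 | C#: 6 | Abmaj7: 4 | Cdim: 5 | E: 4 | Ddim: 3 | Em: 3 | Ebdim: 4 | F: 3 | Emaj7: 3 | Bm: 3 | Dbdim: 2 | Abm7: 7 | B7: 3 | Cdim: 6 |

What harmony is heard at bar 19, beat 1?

Beat 1 of bar 19 is beat (19−1)×3 + 1 = 55 overall.
Running totals: C#6 ends at 4, Fm ends at 7, C# ends at 13, Abmaj7 ends at 17, Cdim ends at 22, E ends at 26, Ddim ends at 29, Em ends at 32, Ebdim ends at 36, F ends at 39, Emaj7 ends at 42, Bm ends at 45, Dbdim ends at 47, Abm7 ends at 54, B7 ends at 57.
Beat 55 falls within B7.

B7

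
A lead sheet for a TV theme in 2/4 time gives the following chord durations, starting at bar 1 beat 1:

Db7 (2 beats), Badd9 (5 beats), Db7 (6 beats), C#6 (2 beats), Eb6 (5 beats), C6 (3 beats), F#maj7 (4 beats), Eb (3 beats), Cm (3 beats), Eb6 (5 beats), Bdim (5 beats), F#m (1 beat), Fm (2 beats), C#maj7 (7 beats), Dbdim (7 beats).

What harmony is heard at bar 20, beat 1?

Beat 1 of bar 20 is beat (20−1)×2 + 1 = 39 overall.
Running totals: Db7 ends at 2, Badd9 ends at 7, Db7 ends at 13, C#6 ends at 15, Eb6 ends at 20, C6 ends at 23, F#maj7 ends at 27, Eb ends at 30, Cm ends at 33, Eb6 ends at 38, Bdim ends at 43.
Beat 39 falls within Bdim.

Bdim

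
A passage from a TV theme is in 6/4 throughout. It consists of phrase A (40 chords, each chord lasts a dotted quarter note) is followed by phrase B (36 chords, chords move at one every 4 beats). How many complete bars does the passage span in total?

34 bars

A: 40 × 1.5 = 60 beats = 10 bars.
B: 36 × 4 = 144 beats = 24 bars.
Total: 10 + 24 = 34 bars.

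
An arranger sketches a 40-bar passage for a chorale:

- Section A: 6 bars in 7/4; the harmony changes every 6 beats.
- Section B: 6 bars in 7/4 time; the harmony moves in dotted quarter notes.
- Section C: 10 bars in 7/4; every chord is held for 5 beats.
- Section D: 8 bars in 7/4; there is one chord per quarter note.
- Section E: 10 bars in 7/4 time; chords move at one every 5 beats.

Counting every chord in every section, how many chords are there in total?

119 chords

A: 6·7 = 42 beats, 42/6 = 7 chords.
B: 6·7 = 42 beats, 42/1.5 = 28 chords.
C: 10·7 = 70 beats, 70/5 = 14 chords.
D: 8·7 = 56 beats, 56/1 = 56 chords.
E: 10·7 = 70 beats, 70/5 = 14 chords.
Total: 7 + 28 + 14 + 56 + 14 = 119.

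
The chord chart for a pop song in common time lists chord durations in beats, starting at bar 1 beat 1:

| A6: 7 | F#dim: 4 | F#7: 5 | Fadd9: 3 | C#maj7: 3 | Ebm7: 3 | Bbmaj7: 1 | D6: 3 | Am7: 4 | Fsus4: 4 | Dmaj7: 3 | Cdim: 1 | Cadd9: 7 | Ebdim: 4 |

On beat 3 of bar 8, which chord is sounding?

Am7

Beat 3 of bar 8 is beat (8−1)×4 + 3 = 31 overall.
Running totals: A6 ends at 7, F#dim ends at 11, F#7 ends at 16, Fadd9 ends at 19, C#maj7 ends at 22, Ebm7 ends at 25, Bbmaj7 ends at 26, D6 ends at 29, Am7 ends at 33.
Beat 31 falls within Am7.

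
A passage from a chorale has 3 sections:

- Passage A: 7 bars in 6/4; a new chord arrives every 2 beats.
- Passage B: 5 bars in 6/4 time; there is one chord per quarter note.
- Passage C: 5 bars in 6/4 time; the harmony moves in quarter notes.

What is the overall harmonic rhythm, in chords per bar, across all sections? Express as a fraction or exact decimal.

81/17 chords per bar

A: 7 × 6 = 42 beats ÷ 2 = 21 chords.
B: 5 × 6 = 30 beats ÷ 1 = 30 chords.
C: 5 × 6 = 30 beats ÷ 1 = 30 chords.
Overall: 81 chords over 17 bars → 81/17 = 81/17 chords per bar.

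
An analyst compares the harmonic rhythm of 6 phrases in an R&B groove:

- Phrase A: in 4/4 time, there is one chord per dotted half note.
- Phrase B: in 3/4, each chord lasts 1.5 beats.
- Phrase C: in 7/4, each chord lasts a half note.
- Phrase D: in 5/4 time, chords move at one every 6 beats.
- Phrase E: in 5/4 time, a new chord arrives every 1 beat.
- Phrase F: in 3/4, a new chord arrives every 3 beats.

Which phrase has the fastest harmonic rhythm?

Phrase E

A: 4/3 = 4/3 chords/bar.
B: 3/1.5 = 2 chords/bar.
C: 7/2 = 3.5 chords/bar.
D: 5/6 = 5/6 chords/bar.
E: 5/1 = 5 chords/bar.
F: 3/3 = 1 chord/bar.
Fastest is E at 5 chords/bar.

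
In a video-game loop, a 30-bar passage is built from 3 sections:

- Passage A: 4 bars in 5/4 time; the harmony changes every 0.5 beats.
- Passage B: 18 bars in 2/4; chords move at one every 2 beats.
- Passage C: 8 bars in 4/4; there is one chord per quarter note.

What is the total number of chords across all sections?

A: 4·5 = 20 beats, 20/0.5 = 40 chords.
B: 18·2 = 36 beats, 36/2 = 18 chords.
C: 8·4 = 32 beats, 32/1 = 32 chords.
Total: 40 + 18 + 32 = 90.

90 chords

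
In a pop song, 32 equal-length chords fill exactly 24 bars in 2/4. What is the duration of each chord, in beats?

1.5 beats

24 bars × 2 beats/bar = 48 beats total.
48 beats ÷ 32 chords = 1.5 beats per chord.
(That is a dotted quarter note.)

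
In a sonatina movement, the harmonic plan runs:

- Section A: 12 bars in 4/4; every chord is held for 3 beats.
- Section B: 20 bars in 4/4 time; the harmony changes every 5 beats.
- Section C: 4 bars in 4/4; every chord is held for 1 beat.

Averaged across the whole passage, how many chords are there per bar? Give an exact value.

A: 12 × 4 = 48 beats ÷ 3 = 16 chords.
B: 20 × 4 = 80 beats ÷ 5 = 16 chords.
C: 4 × 4 = 16 beats ÷ 1 = 16 chords.
Overall: 48 chords over 36 bars → 48/36 = 4/3 chords per bar.

4/3 chords per bar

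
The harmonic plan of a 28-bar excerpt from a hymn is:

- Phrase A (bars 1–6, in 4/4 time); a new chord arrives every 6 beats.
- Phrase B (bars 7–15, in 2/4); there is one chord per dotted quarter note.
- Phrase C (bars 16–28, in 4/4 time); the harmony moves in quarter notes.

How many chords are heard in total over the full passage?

68 chords

A: 6 bars × 4 beats = 24 beats; 6 beats/chord → 4 chords.
B: 9 bars × 2 beats = 18 beats; 1.5 beats/chord → 12 chords.
C: 13 bars × 4 beats = 52 beats; 1 beat/chord → 52 chords.
Total: 4 + 12 + 52 = 68.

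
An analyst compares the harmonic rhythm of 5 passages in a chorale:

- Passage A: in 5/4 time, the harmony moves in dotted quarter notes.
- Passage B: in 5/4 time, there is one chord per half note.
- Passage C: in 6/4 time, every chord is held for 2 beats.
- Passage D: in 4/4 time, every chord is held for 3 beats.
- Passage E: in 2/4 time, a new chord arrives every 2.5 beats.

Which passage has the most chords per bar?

A: 5/1.5 = 10/3 chords/bar.
B: 5/2 = 2.5 chords/bar.
C: 6/2 = 3 chords/bar.
D: 4/3 = 4/3 chords/bar.
E: 2/2.5 = 0.8 chords/bar.
Fastest is A at 10/3 chords/bar.

Passage A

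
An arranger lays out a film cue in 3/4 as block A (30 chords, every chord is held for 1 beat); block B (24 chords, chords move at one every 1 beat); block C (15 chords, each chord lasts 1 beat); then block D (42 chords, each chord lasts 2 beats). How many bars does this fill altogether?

A: 30 × 1 = 30 beats = 10 bars.
B: 24 × 1 = 24 beats = 8 bars.
C: 15 × 1 = 15 beats = 5 bars.
D: 42 × 2 = 84 beats = 28 bars.
Total: 10 + 8 + 5 + 28 = 51 bars.

51 bars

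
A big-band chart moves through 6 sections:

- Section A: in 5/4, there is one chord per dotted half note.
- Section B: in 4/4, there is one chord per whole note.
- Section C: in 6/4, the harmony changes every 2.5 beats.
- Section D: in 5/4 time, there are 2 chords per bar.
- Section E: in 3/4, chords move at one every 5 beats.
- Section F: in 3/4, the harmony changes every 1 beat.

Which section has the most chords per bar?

Section F

A: 5 beats/bar ÷ 3 beats/chord = 5/3 chords/bar.
B: 4 beats/bar ÷ 4 beats/chord = 1 chord/bar.
C: 6 beats/bar ÷ 2.5 beats/chord = 2.4 chords/bar.
D: 5 beats/bar ÷ 2.5 beats/chord = 2 chords/bar.
E: 3 beats/bar ÷ 5 beats/chord = 0.6 chords/bar.
F: 3 beats/bar ÷ 1 beat/chord = 3 chords/bar.
Fastest is F at 3 chords/bar.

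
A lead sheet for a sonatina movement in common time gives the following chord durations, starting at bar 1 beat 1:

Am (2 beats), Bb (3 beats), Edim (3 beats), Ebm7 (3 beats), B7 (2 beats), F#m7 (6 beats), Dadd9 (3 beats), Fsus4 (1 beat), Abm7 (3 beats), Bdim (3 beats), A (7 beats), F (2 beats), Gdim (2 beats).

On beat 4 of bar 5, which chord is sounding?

Dadd9

Beat 4 of bar 5 is beat (5−1)×4 + 4 = 20 overall.
Running totals: Am ends at 2, Bb ends at 5, Edim ends at 8, Ebm7 ends at 11, B7 ends at 13, F#m7 ends at 19, Dadd9 ends at 22.
Beat 20 falls within Dadd9.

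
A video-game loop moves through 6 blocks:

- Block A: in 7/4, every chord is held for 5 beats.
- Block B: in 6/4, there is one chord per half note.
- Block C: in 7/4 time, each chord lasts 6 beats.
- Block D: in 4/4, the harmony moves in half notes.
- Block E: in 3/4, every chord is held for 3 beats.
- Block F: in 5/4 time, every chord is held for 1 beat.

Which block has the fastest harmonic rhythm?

A: each chord is 5 beats in 7/4, so 1.4 per bar.
B: each chord is 2 beats in 6/4, so 3 per bar.
C: each chord is 6 beats in 7/4, so 7/6 per bar.
D: each chord is 2 beats in 4/4, so 2 per bar.
E: each chord is 3 beats in 3/4, so 1 per bar.
F: each chord is 1 beat in 5/4, so 5 per bar.
Fastest is F at 5 chords/bar.

Block F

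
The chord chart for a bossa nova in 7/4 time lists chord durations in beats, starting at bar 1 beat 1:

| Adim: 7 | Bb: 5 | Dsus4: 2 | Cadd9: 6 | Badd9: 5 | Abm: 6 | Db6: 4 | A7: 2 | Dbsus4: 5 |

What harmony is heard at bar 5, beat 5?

Beat 5 of bar 5 is beat (5−1)×7 + 5 = 33 overall.
Running totals: Adim ends at 7, Bb ends at 12, Dsus4 ends at 14, Cadd9 ends at 20, Badd9 ends at 25, Abm ends at 31, Db6 ends at 35.
Beat 33 falls within Db6.

Db6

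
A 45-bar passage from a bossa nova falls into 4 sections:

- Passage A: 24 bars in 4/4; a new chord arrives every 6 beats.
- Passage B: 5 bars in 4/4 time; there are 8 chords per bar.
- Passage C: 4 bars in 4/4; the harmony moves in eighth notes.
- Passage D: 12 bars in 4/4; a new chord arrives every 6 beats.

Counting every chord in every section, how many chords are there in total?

A: 24 bars × 4 beats = 96 beats; 6 beats/chord → 16 chords.
B: 5 bars × 4 beats = 20 beats; 0.5 beats/chord → 40 chords.
C: 4 bars × 4 beats = 16 beats; 0.5 beats/chord → 32 chords.
D: 12 bars × 4 beats = 48 beats; 6 beats/chord → 8 chords.
Total: 16 + 40 + 32 + 8 = 96.

96 chords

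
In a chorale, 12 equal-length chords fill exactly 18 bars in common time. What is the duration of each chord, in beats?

6 beats

18 bars × 4 beats/bar = 72 beats total.
72 beats ÷ 12 chords = 6 beats per chord.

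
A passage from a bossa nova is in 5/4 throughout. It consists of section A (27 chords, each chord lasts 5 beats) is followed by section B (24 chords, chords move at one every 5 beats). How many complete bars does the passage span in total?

51 bars

A: 27 × 5 = 135 beats = 27 bars.
B: 24 × 5 = 120 beats = 24 bars.
Total: 27 + 24 = 51 bars.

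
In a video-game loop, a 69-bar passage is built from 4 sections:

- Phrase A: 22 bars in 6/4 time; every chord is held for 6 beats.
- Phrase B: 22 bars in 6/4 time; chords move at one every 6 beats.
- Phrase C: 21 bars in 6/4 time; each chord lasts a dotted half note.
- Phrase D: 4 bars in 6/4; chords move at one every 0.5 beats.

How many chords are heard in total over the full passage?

134 chords

A: 22·6 = 132 beats, 132/6 = 22 chords.
B: 22·6 = 132 beats, 132/6 = 22 chords.
C: 21·6 = 126 beats, 126/3 = 42 chords.
D: 4·6 = 24 beats, 24/0.5 = 48 chords.
Total: 22 + 22 + 42 + 48 = 134.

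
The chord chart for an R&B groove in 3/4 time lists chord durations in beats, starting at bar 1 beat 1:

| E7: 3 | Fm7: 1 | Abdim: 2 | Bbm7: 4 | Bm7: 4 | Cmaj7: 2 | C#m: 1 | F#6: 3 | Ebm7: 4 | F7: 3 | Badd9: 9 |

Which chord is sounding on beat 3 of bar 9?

Beat 3 of bar 9 is beat (9−1)×3 + 3 = 27 overall.
Running totals: E7 ends at 3, Fm7 ends at 4, Abdim ends at 6, Bbm7 ends at 10, Bm7 ends at 14, Cmaj7 ends at 16, C#m ends at 17, F#6 ends at 20, Ebm7 ends at 24, F7 ends at 27.
Beat 27 falls within F7.

F7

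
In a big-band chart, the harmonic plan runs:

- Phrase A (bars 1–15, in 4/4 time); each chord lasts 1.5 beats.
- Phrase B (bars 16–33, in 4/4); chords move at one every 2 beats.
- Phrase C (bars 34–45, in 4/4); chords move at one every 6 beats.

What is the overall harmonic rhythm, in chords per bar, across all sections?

28/15 chords per bar

A: 15 × 4 = 60 beats ÷ 1.5 = 40 chords.
B: 18 × 4 = 72 beats ÷ 2 = 36 chords.
C: 12 × 4 = 48 beats ÷ 6 = 8 chords.
Overall: 84 chords over 45 bars → 84/45 = 28/15 chords per bar.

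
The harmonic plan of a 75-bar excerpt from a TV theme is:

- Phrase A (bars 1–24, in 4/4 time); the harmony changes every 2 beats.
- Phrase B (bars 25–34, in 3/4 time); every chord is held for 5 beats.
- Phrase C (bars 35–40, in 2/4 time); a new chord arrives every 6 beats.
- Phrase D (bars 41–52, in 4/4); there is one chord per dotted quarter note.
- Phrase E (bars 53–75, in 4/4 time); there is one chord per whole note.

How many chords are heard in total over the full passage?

A: 24·4 = 96 beats, 96/2 = 48 chords.
B: 10·3 = 30 beats, 30/5 = 6 chords.
C: 6·2 = 12 beats, 12/6 = 2 chords.
D: 12·4 = 48 beats, 48/1.5 = 32 chords.
E: 23·4 = 92 beats, 92/4 = 23 chords.
Total: 48 + 6 + 2 + 32 + 23 = 111.

111 chords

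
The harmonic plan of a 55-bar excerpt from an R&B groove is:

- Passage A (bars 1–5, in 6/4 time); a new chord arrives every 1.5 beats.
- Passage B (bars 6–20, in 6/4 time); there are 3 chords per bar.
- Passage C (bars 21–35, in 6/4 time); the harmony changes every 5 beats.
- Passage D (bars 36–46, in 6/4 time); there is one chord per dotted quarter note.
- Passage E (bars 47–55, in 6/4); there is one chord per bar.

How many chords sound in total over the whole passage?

136 chords

A: 5 bars × 6 beats = 30 beats; 1.5 beats/chord → 20 chords.
B: 15 bars × 6 beats = 90 beats; 2 beats/chord → 45 chords.
C: 15 bars × 6 beats = 90 beats; 5 beats/chord → 18 chords.
D: 11 bars × 6 beats = 66 beats; 1.5 beats/chord → 44 chords.
E: 9 bars × 6 beats = 54 beats; 6 beats/chord → 9 chords.
Total: 20 + 45 + 18 + 44 + 9 = 136.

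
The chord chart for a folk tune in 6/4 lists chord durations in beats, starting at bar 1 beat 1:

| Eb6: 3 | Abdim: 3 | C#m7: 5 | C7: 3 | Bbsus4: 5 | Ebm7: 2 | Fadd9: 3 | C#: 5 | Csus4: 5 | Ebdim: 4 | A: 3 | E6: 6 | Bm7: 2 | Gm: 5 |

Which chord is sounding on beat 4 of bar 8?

Beat 4 of bar 8 is beat (8−1)×6 + 4 = 46 overall.
Running totals: Eb6 ends at 3, Abdim ends at 6, C#m7 ends at 11, C7 ends at 14, Bbsus4 ends at 19, Ebm7 ends at 21, Fadd9 ends at 24, C# ends at 29, Csus4 ends at 34, Ebdim ends at 38, A ends at 41, E6 ends at 47.
Beat 46 falls within E6.

E6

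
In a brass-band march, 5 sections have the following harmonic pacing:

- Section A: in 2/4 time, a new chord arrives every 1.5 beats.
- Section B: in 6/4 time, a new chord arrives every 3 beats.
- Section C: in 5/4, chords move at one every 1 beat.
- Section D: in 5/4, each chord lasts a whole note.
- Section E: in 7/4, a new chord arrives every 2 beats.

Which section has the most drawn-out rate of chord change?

A: each chord is 1.5 beats in 2/4, so 4/3 per bar.
B: each chord is 3 beats in 6/4, so 2 per bar.
C: each chord is 1 beat in 5/4, so 5 per bar.
D: each chord is 4 beats in 5/4, so 1.25 per bar.
E: each chord is 2 beats in 7/4, so 3.5 per bar.
Slowest is D at 1.25 chords/bar.

Section D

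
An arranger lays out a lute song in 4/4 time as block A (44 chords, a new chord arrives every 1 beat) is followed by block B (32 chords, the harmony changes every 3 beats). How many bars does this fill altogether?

A: 44 × 1 = 44 beats = 11 bars.
B: 32 × 3 = 96 beats = 24 bars.
Total: 11 + 24 = 35 bars.

35 bars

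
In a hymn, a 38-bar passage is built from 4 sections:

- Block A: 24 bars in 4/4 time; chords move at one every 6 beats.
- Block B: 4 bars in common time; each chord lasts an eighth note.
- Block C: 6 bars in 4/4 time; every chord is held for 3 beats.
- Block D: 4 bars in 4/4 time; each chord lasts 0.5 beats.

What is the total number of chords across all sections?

A has 96 beats and chords last 6 each, so 16 chords.
B has 16 beats and chords last 0.5 each, so 32 chords.
C has 24 beats and chords last 3 each, so 8 chords.
D has 16 beats and chords last 0.5 each, so 32 chords.
Total: 16 + 32 + 8 + 32 = 88.

88 chords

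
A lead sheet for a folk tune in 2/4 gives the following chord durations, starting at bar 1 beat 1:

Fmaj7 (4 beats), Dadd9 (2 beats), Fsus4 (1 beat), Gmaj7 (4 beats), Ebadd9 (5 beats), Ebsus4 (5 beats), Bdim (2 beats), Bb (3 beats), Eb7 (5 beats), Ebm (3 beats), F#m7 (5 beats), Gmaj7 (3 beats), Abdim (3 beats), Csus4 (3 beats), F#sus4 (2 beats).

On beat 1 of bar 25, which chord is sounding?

F#sus4

Beat 1 of bar 25 is beat (25−1)×2 + 1 = 49 overall.
Running totals: Fmaj7 ends at 4, Dadd9 ends at 6, Fsus4 ends at 7, Gmaj7 ends at 11, Ebadd9 ends at 16, Ebsus4 ends at 21, Bdim ends at 23, Bb ends at 26, Eb7 ends at 31, Ebm ends at 34, F#m7 ends at 39, Gmaj7 ends at 42, Abdim ends at 45, Csus4 ends at 48, F#sus4 ends at 50.
Beat 49 falls within F#sus4.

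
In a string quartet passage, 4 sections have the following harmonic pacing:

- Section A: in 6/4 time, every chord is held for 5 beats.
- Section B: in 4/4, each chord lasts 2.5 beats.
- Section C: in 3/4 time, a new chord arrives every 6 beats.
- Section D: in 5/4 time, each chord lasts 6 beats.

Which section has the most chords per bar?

Section B

A: each chord is 5 beats in 6/4, so 1.2 per bar.
B: each chord is 2.5 beats in 4/4, so 1.6 per bar.
C: each chord is 6 beats in 3/4, so 0.5 per bar.
D: each chord is 6 beats in 5/4, so 5/6 per bar.
Fastest is B at 1.6 chords/bar.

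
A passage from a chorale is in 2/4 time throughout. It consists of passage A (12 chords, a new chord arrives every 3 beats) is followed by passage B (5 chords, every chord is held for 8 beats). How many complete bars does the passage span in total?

38 bars

A: 12 × 3 = 36 beats = 18 bars.
B: 5 × 8 = 40 beats = 20 bars.
Total: 18 + 20 = 38 bars.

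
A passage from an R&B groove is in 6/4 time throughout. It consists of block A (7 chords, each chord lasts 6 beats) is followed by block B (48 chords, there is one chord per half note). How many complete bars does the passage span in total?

23 bars

A: 7 × 6 = 42 beats = 7 bars.
B: 48 × 2 = 96 beats = 16 bars.
Total: 7 + 16 = 23 bars.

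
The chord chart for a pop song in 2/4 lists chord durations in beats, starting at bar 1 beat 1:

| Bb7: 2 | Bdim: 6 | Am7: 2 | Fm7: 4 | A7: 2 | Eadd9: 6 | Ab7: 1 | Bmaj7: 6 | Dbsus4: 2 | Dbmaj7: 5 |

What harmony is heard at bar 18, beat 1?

Dbmaj7

Beat 1 of bar 18 is beat (18−1)×2 + 1 = 35 overall.
Running totals: Bb7 ends at 2, Bdim ends at 8, Am7 ends at 10, Fm7 ends at 14, A7 ends at 16, Eadd9 ends at 22, Ab7 ends at 23, Bmaj7 ends at 29, Dbsus4 ends at 31, Dbmaj7 ends at 36.
Beat 35 falls within Dbmaj7.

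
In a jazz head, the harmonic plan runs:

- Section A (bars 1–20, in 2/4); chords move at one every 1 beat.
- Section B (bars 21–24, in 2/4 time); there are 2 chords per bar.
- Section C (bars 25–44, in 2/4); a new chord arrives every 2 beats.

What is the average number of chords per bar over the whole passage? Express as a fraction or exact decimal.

A: 20 bars of 2 beats is 40 beats; at 1 beat each that's 40 chords.
B: 4 bars of 2 beats is 8 beats; at 1 beat each that's 8 chords.
C: 20 bars of 2 beats is 40 beats; at 2 beats each that's 20 chords.
Overall: 68 chords over 44 bars → 68/44 = 17/11 chords per bar.

17/11 chords per bar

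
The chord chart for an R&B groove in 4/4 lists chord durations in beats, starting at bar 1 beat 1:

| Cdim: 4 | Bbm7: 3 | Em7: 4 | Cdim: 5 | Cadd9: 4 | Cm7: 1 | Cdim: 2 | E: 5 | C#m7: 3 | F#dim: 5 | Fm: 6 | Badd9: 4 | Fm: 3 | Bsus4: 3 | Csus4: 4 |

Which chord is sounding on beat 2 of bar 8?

Beat 2 of bar 8 is beat (8−1)×4 + 2 = 30 overall.
Running totals: Cdim ends at 4, Bbm7 ends at 7, Em7 ends at 11, Cdim ends at 16, Cadd9 ends at 20, Cm7 ends at 21, Cdim ends at 23, E ends at 28, C#m7 ends at 31.
Beat 30 falls within C#m7.

C#m7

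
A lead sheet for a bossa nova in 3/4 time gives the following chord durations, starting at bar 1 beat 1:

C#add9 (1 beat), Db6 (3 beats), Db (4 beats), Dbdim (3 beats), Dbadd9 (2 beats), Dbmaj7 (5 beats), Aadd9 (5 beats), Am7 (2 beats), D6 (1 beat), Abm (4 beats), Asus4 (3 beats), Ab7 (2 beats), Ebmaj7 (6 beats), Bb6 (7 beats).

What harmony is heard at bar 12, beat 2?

Ab7

Beat 2 of bar 12 is beat (12−1)×3 + 2 = 35 overall.
Running totals: C#add9 ends at 1, Db6 ends at 4, Db ends at 8, Dbdim ends at 11, Dbadd9 ends at 13, Dbmaj7 ends at 18, Aadd9 ends at 23, Am7 ends at 25, D6 ends at 26, Abm ends at 30, Asus4 ends at 33, Ab7 ends at 35.
Beat 35 falls within Ab7.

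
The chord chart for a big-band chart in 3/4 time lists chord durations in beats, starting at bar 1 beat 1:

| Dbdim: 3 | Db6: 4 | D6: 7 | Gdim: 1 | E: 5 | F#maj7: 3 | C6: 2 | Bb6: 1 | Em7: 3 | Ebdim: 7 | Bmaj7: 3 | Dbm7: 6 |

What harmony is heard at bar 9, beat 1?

Beat 1 of bar 9 is beat (9−1)×3 + 1 = 25 overall.
Running totals: Dbdim ends at 3, Db6 ends at 7, D6 ends at 14, Gdim ends at 15, E ends at 20, F#maj7 ends at 23, C6 ends at 25.
Beat 25 falls within C6.

C6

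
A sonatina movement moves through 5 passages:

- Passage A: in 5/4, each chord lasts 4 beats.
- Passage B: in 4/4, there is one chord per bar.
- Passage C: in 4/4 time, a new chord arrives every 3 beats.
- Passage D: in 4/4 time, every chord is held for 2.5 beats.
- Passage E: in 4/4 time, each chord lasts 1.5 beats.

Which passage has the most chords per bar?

Passage E

A: 5/4 = 1.25 chords/bar.
B: 4/4 = 1 chord/bar.
C: 4/3 = 4/3 chords/bar.
D: 4/2.5 = 1.6 chords/bar.
E: 4/1.5 = 8/3 chords/bar.
Fastest is E at 8/3 chords/bar.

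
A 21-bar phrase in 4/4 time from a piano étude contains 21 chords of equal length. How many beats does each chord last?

4 beats

21 bars × 4 beats/bar = 84 beats total.
84 beats ÷ 21 chords = 4 beats per chord.
(That is a whole note.)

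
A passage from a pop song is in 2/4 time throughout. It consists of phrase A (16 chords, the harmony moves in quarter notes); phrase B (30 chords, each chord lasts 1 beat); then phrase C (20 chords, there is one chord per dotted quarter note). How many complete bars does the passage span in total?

A: 16 × 1 = 16 beats = 8 bars.
B: 30 × 1 = 30 beats = 15 bars.
C: 20 × 1.5 = 30 beats = 15 bars.
Total: 8 + 15 + 15 = 38 bars.

38 bars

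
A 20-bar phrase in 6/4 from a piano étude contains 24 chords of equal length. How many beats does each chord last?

5 beats

20 bars × 6 beats/bar = 120 beats total.
120 beats ÷ 24 chords = 5 beats per chord.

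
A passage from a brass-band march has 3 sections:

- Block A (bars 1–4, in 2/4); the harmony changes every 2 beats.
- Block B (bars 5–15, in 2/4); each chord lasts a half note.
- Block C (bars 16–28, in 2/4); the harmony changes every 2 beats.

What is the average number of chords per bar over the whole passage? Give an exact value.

A: 4 bars of 2 beats is 8 beats; at 2 beats each that's 4 chords.
B: 11 bars of 2 beats is 22 beats; at 2 beats each that's 11 chords.
C: 13 bars of 2 beats is 26 beats; at 2 beats each that's 13 chords.
Overall: 28 chords over 28 bars → 28/28 = 1 chords per bar.

1 chords per bar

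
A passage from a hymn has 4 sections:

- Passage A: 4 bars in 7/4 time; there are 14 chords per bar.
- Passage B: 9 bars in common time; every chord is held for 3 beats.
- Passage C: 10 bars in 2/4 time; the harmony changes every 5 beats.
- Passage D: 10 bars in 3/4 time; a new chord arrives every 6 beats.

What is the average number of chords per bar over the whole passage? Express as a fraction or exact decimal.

7/3 chords per bar

A: 4 × 7 = 28 beats ÷ 0.5 = 56 chords.
B: 9 × 4 = 36 beats ÷ 3 = 12 chords.
C: 10 × 2 = 20 beats ÷ 5 = 4 chords.
D: 10 × 3 = 30 beats ÷ 6 = 5 chords.
Overall: 77 chords over 33 bars → 77/33 = 7/3 chords per bar.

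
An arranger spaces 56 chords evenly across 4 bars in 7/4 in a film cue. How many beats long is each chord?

0.5 beats

4 bars × 7 beats/bar = 28 beats total.
28 beats ÷ 56 chords = 0.5 beats per chord.
(That is an eighth note.)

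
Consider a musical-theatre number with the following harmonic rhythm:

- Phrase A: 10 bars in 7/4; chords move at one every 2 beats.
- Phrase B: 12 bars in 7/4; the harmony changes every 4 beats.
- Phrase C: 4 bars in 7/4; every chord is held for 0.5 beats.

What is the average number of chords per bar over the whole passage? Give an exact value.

A: 10 × 7 = 70 beats ÷ 2 = 35 chords.
B: 12 × 7 = 84 beats ÷ 4 = 21 chords.
C: 4 × 7 = 28 beats ÷ 0.5 = 56 chords.
Overall: 112 chords over 26 bars → 112/26 = 56/13 chords per bar.

56/13 chords per bar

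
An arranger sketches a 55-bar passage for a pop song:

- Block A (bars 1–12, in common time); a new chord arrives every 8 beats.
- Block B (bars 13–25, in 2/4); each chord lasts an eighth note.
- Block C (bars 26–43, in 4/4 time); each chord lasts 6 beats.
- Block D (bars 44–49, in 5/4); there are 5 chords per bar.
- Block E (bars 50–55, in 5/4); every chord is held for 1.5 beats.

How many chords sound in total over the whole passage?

120 chords

A has 48 beats and chords last 8 each, so 6 chords.
B has 26 beats and chords last 0.5 each, so 52 chords.
C has 72 beats and chords last 6 each, so 12 chords.
D has 30 beats and chords last 1 each, so 30 chords.
E has 30 beats and chords last 1.5 each, so 20 chords.
Total: 6 + 52 + 12 + 30 + 20 = 120.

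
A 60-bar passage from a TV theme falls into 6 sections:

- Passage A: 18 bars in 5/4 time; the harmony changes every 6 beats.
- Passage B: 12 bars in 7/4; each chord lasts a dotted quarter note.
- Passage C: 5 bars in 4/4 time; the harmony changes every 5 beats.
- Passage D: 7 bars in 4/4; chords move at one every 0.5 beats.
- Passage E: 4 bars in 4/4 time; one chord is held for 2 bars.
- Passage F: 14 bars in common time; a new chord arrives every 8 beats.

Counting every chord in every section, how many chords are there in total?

140 chords

A: 18·5 = 90 beats, 90/6 = 15 chords.
B: 12·7 = 84 beats, 84/1.5 = 56 chords.
C: 5·4 = 20 beats, 20/5 = 4 chords.
D: 7·4 = 28 beats, 28/0.5 = 56 chords.
E: 4·4 = 16 beats, 16/8 = 2 chords.
F: 14·4 = 56 beats, 56/8 = 7 chords.
Total: 15 + 56 + 4 + 56 + 2 + 7 = 140.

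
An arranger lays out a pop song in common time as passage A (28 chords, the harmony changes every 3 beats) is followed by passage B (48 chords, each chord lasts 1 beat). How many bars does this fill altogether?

A: 28 × 3 = 84 beats = 21 bars.
B: 48 × 1 = 48 beats = 12 bars.
Total: 21 + 12 = 33 bars.

33 bars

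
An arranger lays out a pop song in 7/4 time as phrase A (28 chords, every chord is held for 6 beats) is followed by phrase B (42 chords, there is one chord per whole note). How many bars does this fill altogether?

A: 28 × 6 = 168 beats = 24 bars.
B: 42 × 4 = 168 beats = 24 bars.
Total: 24 + 24 = 48 bars.

48 bars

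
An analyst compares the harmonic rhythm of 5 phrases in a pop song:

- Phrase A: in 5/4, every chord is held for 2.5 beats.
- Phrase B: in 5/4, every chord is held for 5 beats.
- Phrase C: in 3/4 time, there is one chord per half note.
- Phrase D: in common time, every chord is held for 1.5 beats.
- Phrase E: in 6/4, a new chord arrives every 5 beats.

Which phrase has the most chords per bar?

Phrase D

A: each chord is 2.5 beats in 5/4, so 2 per bar.
B: each chord is 5 beats in 5/4, so 1 per bar.
C: each chord is 2 beats in 3/4, so 1.5 per bar.
D: each chord is 1.5 beats in 4/4, so 8/3 per bar.
E: each chord is 5 beats in 6/4, so 1.2 per bar.
Fastest is D at 8/3 chords/bar.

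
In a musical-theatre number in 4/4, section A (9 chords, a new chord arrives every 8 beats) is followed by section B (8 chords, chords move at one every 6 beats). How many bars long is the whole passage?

30 bars

A: 9 × 8 = 72 beats = 18 bars.
B: 8 × 6 = 48 beats = 12 bars.
Total: 18 + 12 = 30 bars.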